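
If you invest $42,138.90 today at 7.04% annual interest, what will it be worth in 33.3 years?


Future value formula: FV = PV × (1 + r)^t
FV = $42,138.90 × (1 + 0.0704)^33.3
FV = $42,138.90 × 9.6357416
FV = $406,039.55

FV = PV × (1 + r)^t = $406,039.55


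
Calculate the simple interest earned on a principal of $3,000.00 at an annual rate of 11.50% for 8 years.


Simple interest formula: I = P × r × t
I = $3,000.00 × 0.115 × 8
I = $2,760.00

I = P × r × t = $2,760.00


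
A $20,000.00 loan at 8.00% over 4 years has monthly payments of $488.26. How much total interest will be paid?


Total paid over the life of the loan = PMT × n.
Total paid = $488.26 × 48 = $23,436.48
Total interest = total paid − principal = $23,436.48 − $20,000.00 = $3,436.48

Total interest = (PMT × n) - PV = $3,436.48


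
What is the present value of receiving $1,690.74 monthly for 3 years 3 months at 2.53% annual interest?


Present value of an ordinary annuity: PV = PMT × (1 − (1 + r)^(−n)) / r
Monthly rate r = 0.0253/12 ≈ 0.00210833, n = 39
PV = $1,690.74 × (1 − (1 + 0.0253/12)^(−39)) / (0.0253/12)
PV = $1,690.74 × 37.401854
PV = $63,236.81

PV = PMT × (1-(1+r)^(-n))/r = $63,236.81


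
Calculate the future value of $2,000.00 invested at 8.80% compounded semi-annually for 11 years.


Compound interest formula: A = P(1 + r/n)^(nt)
A = $2,000.00 × (1 + 0.088/2)^(2 × 11)
Growth factor: (1 + 0.088/2)^22 = 2.578760
A = $2,000.00 × 2.578760
A = $5,157.52

A = P(1 + r/n)^(nt) = $5,157.52


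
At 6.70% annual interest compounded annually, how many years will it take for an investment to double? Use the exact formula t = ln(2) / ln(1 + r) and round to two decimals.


Doubling condition: (1 + r)^t = 2
Take ln of both sides: t × ln(1 + r) = ln(2)
t = ln(2) / ln(1 + r)
t = 0.693147 / 0.064851
t = 10.69

t = ln(2) / ln(1 + r) = 10.69 years


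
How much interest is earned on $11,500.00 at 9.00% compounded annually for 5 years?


Compound interest earned = final amount − principal.
A = P(1 + r/n)^(nt) = $11,500.00 × (1 + 0.09/1)^(1 × 5) = $17,694.18
Interest = A − P = $17,694.18 − $11,500.00 = $6,194.18

Interest = A - P = $6,194.18


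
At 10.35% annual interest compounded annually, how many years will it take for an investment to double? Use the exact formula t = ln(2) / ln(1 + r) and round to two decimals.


Doubling condition: (1 + r)^t = 2
Take ln of both sides: t × ln(1 + r) = ln(2)
t = ln(2) / ln(1 + r)
t = 0.693147 / 0.098487
t = 7.04

t = ln(2) / ln(1 + r) = 7.04 years


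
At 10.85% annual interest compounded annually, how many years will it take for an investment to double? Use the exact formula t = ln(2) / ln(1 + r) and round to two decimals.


Doubling condition: (1 + r)^t = 2
Take ln of both sides: t × ln(1 + r) = ln(2)
t = ln(2) / ln(1 + r)
t = 0.693147 / 0.103008
t = 6.73

t = ln(2) / ln(1 + r) = 6.73 years


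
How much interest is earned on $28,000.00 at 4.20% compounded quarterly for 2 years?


Compound interest earned = final amount − principal.
A = P(1 + r/n)^(nt) = $28,000.00 × (1 + 0.042/4)^(4 × 2) = $30,440.28
Interest = A − P = $30,440.28 − $28,000.00 = $2,440.28

Interest = A - P = $2,440.28


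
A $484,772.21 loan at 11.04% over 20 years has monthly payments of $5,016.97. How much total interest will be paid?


Total paid over the life of the loan = PMT × n.
Total paid = $5,016.97 × 240 = $1,204,072.80
Total interest = total paid − principal = $1,204,072.80 − $484,772.21 = $719,300.59

Total interest = (PMT × n) - PV = $719,300.59


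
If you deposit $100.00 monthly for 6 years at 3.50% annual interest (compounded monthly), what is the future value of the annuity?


Future value of an ordinary annuity: FV = PMT × ((1 + r)^n − 1) / r
Monthly rate r = 0.035/12 ≈ 0.00291667, n = 72
FV = $100.00 × ((1 + 0.035/12)^72 − 1) / (0.035/12)
FV = $100.00 × 79.988927
FV = $7,998.89

FV = PMT × ((1+r)^n - 1)/r = $7,998.89


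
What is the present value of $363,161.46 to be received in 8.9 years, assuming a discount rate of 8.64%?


Present value formula: PV = FV / (1 + r)^t
PV = $363,161.46 / (1 + 0.0864)^8.9
PV = $363,161.46 / 2.0907824
PV = $173,696.44

PV = FV / (1 + r)^t = $173,696.44


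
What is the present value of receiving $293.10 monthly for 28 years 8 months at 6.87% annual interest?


Present value of an ordinary annuity: PV = PMT × (1 − (1 + r)^(−n)) / r
Monthly rate r = 0.0687/12 = 0.005725, n = 344
PV = $293.10 × (1 − (1 + 0.0687/12)^(−344)) / (0.0687/12)
PV = $293.10 × 150.161324
PV = $44,012.28

PV = PMT × (1-(1+r)^(-n))/r = $44,012.28


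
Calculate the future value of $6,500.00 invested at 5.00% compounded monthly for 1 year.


Compound interest formula: A = P(1 + r/n)^(nt)
A = $6,500.00 × (1 + 0.05/12)^(12 × 1)
Growth factor: (1 + 0.05/12)^12 = 1.051162
A = $6,500.00 × 1.051162
A = $6,832.55

A = P(1 + r/n)^(nt) = $6,832.55


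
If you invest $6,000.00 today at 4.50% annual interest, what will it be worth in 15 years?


Future value formula: FV = PV × (1 + r)^t
FV = $6,000.00 × (1 + 0.045)^15
FV = $6,000.00 × 1.935282
FV = $11,611.69

FV = PV × (1 + r)^t = $11,611.69


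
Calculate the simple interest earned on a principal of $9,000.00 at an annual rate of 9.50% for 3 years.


Simple interest formula: I = P × r × t
I = $9,000.00 × 0.095 × 3
I = $2,565.00

I = P × r × t = $2,565.00


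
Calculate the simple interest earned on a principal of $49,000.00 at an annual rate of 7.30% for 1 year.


Simple interest formula: I = P × r × t
I = $49,000.00 × 0.073 × 1
I = $3,577.00

I = P × r × t = $3,577.00


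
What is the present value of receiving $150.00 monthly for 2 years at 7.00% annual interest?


Present value of an ordinary annuity: PV = PMT × (1 − (1 + r)^(−n)) / r
Monthly rate r = 0.07/12 ≈ 0.00583333, n = 24
PV = $150.00 × (1 − (1 + 0.07/12)^(−24)) / (0.07/12)
PV = $150.00 × 22.335099
PV = $3,350.26

PV = PMT × (1-(1+r)^(-n))/r = $3,350.26


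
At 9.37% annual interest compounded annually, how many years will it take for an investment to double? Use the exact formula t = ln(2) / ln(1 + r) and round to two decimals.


Doubling condition: (1 + r)^t = 2
Take ln of both sides: t × ln(1 + r) = ln(2)
t = ln(2) / ln(1 + r)
t = 0.693147 / 0.089566
t = 7.74

t = ln(2) / ln(1 + r) = 7.74 years


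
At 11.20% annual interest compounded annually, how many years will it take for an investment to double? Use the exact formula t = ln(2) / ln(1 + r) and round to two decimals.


Doubling condition: (1 + r)^t = 2
Take ln of both sides: t × ln(1 + r) = ln(2)
t = ln(2) / ln(1 + r)
t = 0.693147 / 0.106160
t = 6.53

t = ln(2) / ln(1 + r) = 6.53 years


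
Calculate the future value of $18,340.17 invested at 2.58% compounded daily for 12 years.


Compound interest formula: A = P(1 + r/n)^(nt)
A = $18,340.17 × (1 + 0.0258/365)^(365 × 12)
Growth factor: (1 + 0.0258/365)^4380 = 1.3628649
A = $18,340.17 × 1.3628649
A = $24,995.17

A = P(1 + r/n)^(nt) = $24,995.17


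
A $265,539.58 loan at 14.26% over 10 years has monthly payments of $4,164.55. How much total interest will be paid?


Total paid over the life of the loan = PMT × n.
Total paid = $4,164.55 × 120 = $499,746.00
Total interest = total paid − principal = $499,746.00 − $265,539.58 = $234,206.42

Total interest = (PMT × n) - PV = $234,206.42


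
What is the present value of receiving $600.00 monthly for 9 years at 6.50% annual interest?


Present value of an ordinary annuity: PV = PMT × (1 − (1 + r)^(−n)) / r
Monthly rate r = 0.065/12 ≈ 0.00541667, n = 108
PV = $600.00 × (1 − (1 + 0.065/12)^(−108)) / (0.065/12)
PV = $600.00 × 81.602576
PV = $48,961.55

PV = PMT × (1-(1+r)^(-n))/r = $48,961.55


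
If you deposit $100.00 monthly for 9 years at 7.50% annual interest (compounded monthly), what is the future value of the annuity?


Future value of an ordinary annuity: FV = PMT × ((1 + r)^n − 1) / r
Monthly rate r = 0.075/12 = 0.00625, n = 108
FV = $100.00 × ((1 + 0.075/12)^108 − 1) / (0.075/12)
FV = $100.00 × 153.585857
FV = $15,358.59

FV = PMT × ((1+r)^n - 1)/r = $15,358.59


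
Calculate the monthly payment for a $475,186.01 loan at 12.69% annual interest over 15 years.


Loan payment formula: PMT = PV × r / (1 − (1 + r)^(−n))
Monthly rate r = 0.1269/12 = 0.010575, n = 180 months
Denominator: 1 − (1 + 0.1269/12)^(−180) = 0.849457
PMT = $475,186.01 × (0.1269/12) / 0.849457
PMT = $5,915.65 per month

PMT = PV × r / (1-(1+r)^(-n)) = $5,915.65/month


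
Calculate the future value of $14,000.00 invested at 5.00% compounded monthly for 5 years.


Compound interest formula: A = P(1 + r/n)^(nt)
A = $14,000.00 × (1 + 0.05/12)^(12 × 5)
Growth factor: (1 + 0.05/12)^60 = 1.2833587
A = $14,000.00 × 1.2833587
A = $17,967.02

A = P(1 + r/n)^(nt) = $17,967.02


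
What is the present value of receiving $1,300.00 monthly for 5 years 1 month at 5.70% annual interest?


Present value of an ordinary annuity: PV = PMT × (1 − (1 + r)^(−n)) / r
Monthly rate r = 0.057/12 = 0.00475, n = 61
PV = $1,300.00 × (1 − (1 + 0.057/12)^(−61)) / (0.057/12)
PV = $1,300.00 × 52.849630
PV = $68,704.52

PV = PMT × (1-(1+r)^(-n))/r = $68,704.52


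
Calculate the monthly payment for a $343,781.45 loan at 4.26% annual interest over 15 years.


Loan payment formula: PMT = PV × r / (1 − (1 + r)^(−n))
Monthly rate r = 0.0426/12 = 0.00355, n = 180 months
Denominator: 1 − (1 + 0.0426/12)^(−180) = 0.4715824
PMT = $343,781.45 × (0.0426/12) / 0.4715824
PMT = $2,587.93 per month

PMT = PV × r / (1-(1+r)^(-n)) = $2,587.93/month


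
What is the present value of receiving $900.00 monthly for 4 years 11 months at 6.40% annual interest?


Present value of an ordinary annuity: PV = PMT × (1 − (1 + r)^(−n)) / r
Monthly rate r = 0.064/12 ≈ 0.00533333, n = 59
PV = $900.00 × (1 − (1 + 0.064/12)^(−59)) / (0.064/12)
PV = $900.00 × 50.504467
PV = $45,454.02

PV = PMT × (1-(1+r)^(-n))/r = $45,454.02


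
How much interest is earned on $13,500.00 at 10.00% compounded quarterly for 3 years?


Compound interest earned = final amount − principal.
A = P(1 + r/n)^(nt) = $13,500.00 × (1 + 0.1/4)^(4 × 3) = $18,156.00
Interest = A − P = $18,156.00 − $13,500.00 = $4,656.00

Interest = A - P = $4,656.00


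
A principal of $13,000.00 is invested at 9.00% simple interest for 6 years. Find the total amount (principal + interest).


Total amount formula: A = P(1 + rt) = P + P·r·t
Interest: I = P × r × t = $13,000.00 × 0.09 × 6 = $7,020.00
A = P + I = $13,000.00 + $7,020.00 = $20,020.00

A = P + I = P(1 + rt) = $20,020.00


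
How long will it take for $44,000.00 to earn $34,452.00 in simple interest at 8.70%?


Rearrange the simple interest formula for t:
I = P × r × t  ⇒  t = I / (P × r)
t = $34,452.00 / ($44,000.00 × 0.087)
t = 9

t = I/(P×r) = 9 years


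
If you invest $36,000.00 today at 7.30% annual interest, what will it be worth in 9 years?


Future value formula: FV = PV × (1 + r)^t
FV = $36,000.00 × (1 + 0.073)^9
FV = $36,000.00 × 1.885374
FV = $67,873.46

FV = PV × (1 + r)^t = $67,873.46


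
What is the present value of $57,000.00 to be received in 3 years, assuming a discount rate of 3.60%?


Present value formula: PV = FV / (1 + r)^t
PV = $57,000.00 / (1 + 0.036)^3
PV = $57,000.00 / 1.111934656
PV = $51,262.01

PV = FV / (1 + r)^t = $51,262.01


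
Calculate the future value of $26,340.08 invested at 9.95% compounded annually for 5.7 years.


Compound interest formula: A = P(1 + r/n)^(nt)
A = $26,340.08 × (1 + 0.0995/1)^(1 × 5.7)
Growth factor: (1 + 0.0995/1)^5.7 = 1.7171682
A = $26,340.08 × 1.7171682
A = $45,230.35

A = P(1 + r/n)^(nt) = $45,230.35


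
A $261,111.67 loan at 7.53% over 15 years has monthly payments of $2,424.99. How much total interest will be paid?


Total paid over the life of the loan = PMT × n.
Total paid = $2,424.99 × 180 = $436,498.20
Total interest = total paid − principal = $436,498.20 − $261,111.67 = $175,386.53

Total interest = (PMT × n) - PV = $175,386.53


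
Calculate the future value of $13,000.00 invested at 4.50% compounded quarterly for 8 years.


Compound interest formula: A = P(1 + r/n)^(nt)
A = $13,000.00 × (1 + 0.045/4)^(4 × 8)
Growth factor: (1 + 0.045/4)^32 = 1.4304514
A = $13,000.00 × 1.4304514
A = $18,595.87

A = P(1 + r/n)^(nt) = $18,595.87


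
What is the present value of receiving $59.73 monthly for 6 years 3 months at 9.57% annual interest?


Present value of an ordinary annuity: PV = PMT × (1 − (1 + r)^(−n)) / r
Monthly rate r = 0.0957/12 = 0.007975, n = 75
PV = $59.73 × (1 − (1 + 0.0957/12)^(−75)) / (0.0957/12)
PV = $59.73 × 56.282429
PV = $3,361.75

PV = PMT × (1-(1+r)^(-n))/r = $3,361.75


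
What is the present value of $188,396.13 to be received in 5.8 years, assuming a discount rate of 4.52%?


Present value formula: PV = FV / (1 + r)^t
PV = $188,396.13 / (1 + 0.0452)^5.8
PV = $188,396.13 / 1.2922797
PV = $145,785.88

PV = FV / (1 + r)^t = $145,785.88


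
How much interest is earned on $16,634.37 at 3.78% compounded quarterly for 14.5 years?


Compound interest earned = final amount − principal.
A = P(1 + r/n)^(nt) = $16,634.37 × (1 + 0.0378/4)^(4 × 14.5) = $28,702.88
Interest = A − P = $28,702.88 − $16,634.37 = $12,068.51

Interest = A - P = $12,068.51


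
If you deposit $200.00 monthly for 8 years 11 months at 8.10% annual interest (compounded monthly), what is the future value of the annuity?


Future value of an ordinary annuity: FV = PMT × ((1 + r)^n − 1) / r
Monthly rate r = 0.081/12 = 0.00675, n = 107
FV = $200.00 × ((1 + 0.081/12)^107 − 1) / (0.081/12)
FV = $200.00 × 156.158558
FV = $31,231.71

FV = PMT × ((1+r)^n - 1)/r = $31,231.71


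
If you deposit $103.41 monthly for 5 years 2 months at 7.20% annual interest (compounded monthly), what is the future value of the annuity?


Future value of an ordinary annuity: FV = PMT × ((1 + r)^n − 1) / r
Monthly rate r = 0.072/12 = 0.006, n = 62
FV = $103.41 × ((1 + 0.072/12)^62 − 1) / (0.072/12)
FV = $103.41 × 74.836903
FV = $7,738.88

FV = PMT × ((1+r)^n - 1)/r = $7,738.88


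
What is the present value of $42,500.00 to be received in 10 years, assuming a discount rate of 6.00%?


Present value formula: PV = FV / (1 + r)^t
PV = $42,500.00 / (1 + 0.06)^10
PV = $42,500.00 / 1.7908477
PV = $23,731.78

PV = FV / (1 + r)^t = $23,731.78


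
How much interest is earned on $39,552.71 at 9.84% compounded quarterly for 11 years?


Compound interest earned = final amount − principal.
A = P(1 + r/n)^(nt) = $39,552.71 × (1 + 0.0984/4)^(4 × 11) = $115,230.57
Interest = A − P = $115,230.57 − $39,552.71 = $75,677.86

Interest = A - P = $75,677.86


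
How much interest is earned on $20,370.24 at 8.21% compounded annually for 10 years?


Compound interest earned = final amount − principal.
A = P(1 + r/n)^(nt) = $20,370.24 × (1 + 0.0821/1)^(1 × 10) = $44,840.47
Interest = A − P = $44,840.47 − $20,370.24 = $24,470.23

Interest = A - P = $24,470.23


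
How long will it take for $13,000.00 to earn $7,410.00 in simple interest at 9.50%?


Rearrange the simple interest formula for t:
I = P × r × t  ⇒  t = I / (P × r)
t = $7,410.00 / ($13,000.00 × 0.095)
t = 6

t = I/(P×r) = 6 years


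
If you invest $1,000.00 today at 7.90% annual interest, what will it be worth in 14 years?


Future value formula: FV = PV × (1 + r)^t
FV = $1,000.00 × (1 + 0.079)^14
FV = $1,000.00 × 2.899347
FV = $2,899.35

FV = PV × (1 + r)^t = $2,899.35


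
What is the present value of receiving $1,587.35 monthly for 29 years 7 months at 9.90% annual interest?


Present value of an ordinary annuity: PV = PMT × (1 − (1 + r)^(−n)) / r
Monthly rate r = 0.099/12 = 0.00825, n = 355
PV = $1,587.35 × (1 − (1 + 0.099/12)^(−355)) / (0.099/12)
PV = $1,587.35 × 114.6533247
PV = $181,994.95

PV = PMT × (1-(1+r)^(-n))/r = $181,994.95


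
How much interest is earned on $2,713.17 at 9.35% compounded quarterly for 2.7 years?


Compound interest earned = final amount − principal.
A = P(1 + r/n)^(nt) = $2,713.17 × (1 + 0.0935/4)^(4 × 2.7) = $3,482.19
Interest = A − P = $3,482.19 − $2,713.17 = $769.02

Interest = A - P = $769.02


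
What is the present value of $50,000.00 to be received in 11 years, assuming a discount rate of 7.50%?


Present value formula: PV = FV / (1 + r)^t
PV = $50,000.00 / (1 + 0.075)^11
PV = $50,000.00 / 2.215609
PV = $22,567.16

PV = FV / (1 + r)^t = $22,567.16


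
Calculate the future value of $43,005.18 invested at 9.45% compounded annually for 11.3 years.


Compound interest formula: A = P(1 + r/n)^(nt)
A = $43,005.18 × (1 + 0.0945/1)^(1 × 11.3)
Growth factor: (1 + 0.0945/1)^11.3 = 2.7742025
A = $43,005.18 × 2.7742025
A = $119,305.08

A = P(1 + r/n)^(nt) = $119,305.08


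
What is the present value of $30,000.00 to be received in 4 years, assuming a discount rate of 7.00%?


Present value formula: PV = FV / (1 + r)^t
PV = $30,000.00 / (1 + 0.07)^4
PV = $30,000.00 / 1.310796
PV = $22,886.86

PV = FV / (1 + r)^t = $22,886.86


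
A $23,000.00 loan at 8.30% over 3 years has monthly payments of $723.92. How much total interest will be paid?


Total paid over the life of the loan = PMT × n.
Total paid = $723.92 × 36 = $26,061.12
Total interest = total paid − principal = $26,061.12 − $23,000.00 = $3,061.12

Total interest = (PMT × n) - PV = $3,061.12


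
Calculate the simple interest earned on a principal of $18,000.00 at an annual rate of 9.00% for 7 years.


Simple interest formula: I = P × r × t
I = $18,000.00 × 0.09 × 7
I = $11,340.00

I = P × r × t = $11,340.00


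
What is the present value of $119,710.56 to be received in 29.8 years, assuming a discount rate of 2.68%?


Present value formula: PV = FV / (1 + r)^t
PV = $119,710.56 / (1 + 0.0268)^29.8
PV = $119,710.56 / 2.1992704
PV = $54,431.94

PV = FV / (1 + r)^t = $54,431.94


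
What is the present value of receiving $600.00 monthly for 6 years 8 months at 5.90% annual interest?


Present value of an ordinary annuity: PV = PMT × (1 − (1 + r)^(−n)) / r
Monthly rate r = 0.059/12 ≈ 0.00491667, n = 80
PV = $600.00 × (1 − (1 + 0.059/12)^(−80)) / (0.059/12)
PV = $600.00 × 66.009263
PV = $39,605.56

PV = PMT × (1-(1+r)^(-n))/r = $39,605.56


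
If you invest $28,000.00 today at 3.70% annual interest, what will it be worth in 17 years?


Future value formula: FV = PV × (1 + r)^t
FV = $28,000.00 × (1 + 0.037)^17
FV = $28,000.00 × 1.8545513
FV = $51,927.44

FV = PV × (1 + r)^t = $51,927.44


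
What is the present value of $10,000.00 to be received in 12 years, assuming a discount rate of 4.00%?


Present value formula: PV = FV / (1 + r)^t
PV = $10,000.00 / (1 + 0.04)^12
PV = $10,000.00 / 1.601032
PV = $6,245.97

PV = FV / (1 + r)^t = $6,245.97


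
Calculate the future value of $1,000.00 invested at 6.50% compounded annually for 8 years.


Compound interest formula: A = P(1 + r/n)^(nt)
A = $1,000.00 × (1 + 0.065/1)^(1 × 8)
Growth factor: (1 + 0.065/1)^8 = 1.654996
A = $1,000.00 × 1.654996
A = $1,655.00

A = P(1 + r/n)^(nt) = $1,655.00


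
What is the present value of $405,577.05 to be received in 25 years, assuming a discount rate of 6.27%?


Present value formula: PV = FV / (1 + r)^t
PV = $405,577.05 / (1 + 0.0627)^25
PV = $405,577.05 / 4.573693
PV = $88,676.05

PV = FV / (1 + r)^t = $88,676.05


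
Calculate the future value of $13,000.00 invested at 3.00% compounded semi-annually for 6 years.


Compound interest formula: A = P(1 + r/n)^(nt)
A = $13,000.00 × (1 + 0.03/2)^(2 × 6)
Growth factor: (1 + 0.03/2)^12 = 1.1956182
A = $13,000.00 × 1.1956182
A = $15,543.04

A = P(1 + r/n)^(nt) = $15,543.04


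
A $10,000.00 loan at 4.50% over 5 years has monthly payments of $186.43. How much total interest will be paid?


Total paid over the life of the loan = PMT × n.
Total paid = $186.43 × 60 = $11,185.80
Total interest = total paid − principal = $11,185.80 − $10,000.00 = $1,185.80

Total interest = (PMT × n) - PV = $1,185.80


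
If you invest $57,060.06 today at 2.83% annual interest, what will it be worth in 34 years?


Future value formula: FV = PV × (1 + r)^t
FV = $57,060.06 × (1 + 0.0283)^34
FV = $57,060.06 × 2.5827027
FV = $147,369.17

FV = PV × (1 + r)^t = $147,369.17


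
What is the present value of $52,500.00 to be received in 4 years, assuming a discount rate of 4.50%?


Present value formula: PV = FV / (1 + r)^t
PV = $52,500.00 / (1 + 0.045)^4
PV = $52,500.00 / 1.1925186
PV = $44,024.47

PV = FV / (1 + r)^t = $44,024.47


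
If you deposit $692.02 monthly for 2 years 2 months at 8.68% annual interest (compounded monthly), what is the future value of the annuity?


Future value of an ordinary annuity: FV = PMT × ((1 + r)^n − 1) / r
Monthly rate r = 0.0868/12 ≈ 0.00723333, n = 26
FV = $692.02 × ((1 + 0.0868/12)^26 − 1) / (0.0868/12)
FV = $692.02 × 28.492711
FV = $19,717.53

FV = PMT × ((1+r)^n - 1)/r = $19,717.53


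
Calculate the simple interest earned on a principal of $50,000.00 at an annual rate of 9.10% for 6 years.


Simple interest formula: I = P × r × t
I = $50,000.00 × 0.091 × 6
I = $27,300.00

I = P × r × t = $27,300.00


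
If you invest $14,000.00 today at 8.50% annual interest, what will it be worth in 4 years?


Future value formula: FV = PV × (1 + r)^t
FV = $14,000.00 × (1 + 0.085)^4
FV = $14,000.00 × 1.3858587
FV = $19,402.02

FV = PV × (1 + r)^t = $19,402.02


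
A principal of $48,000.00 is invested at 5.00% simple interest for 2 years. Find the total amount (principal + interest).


Total amount formula: A = P(1 + rt) = P + P·r·t
Interest: I = P × r × t = $48,000.00 × 0.05 × 2 = $4,800.00
A = P + I = $48,000.00 + $4,800.00 = $52,800.00

A = P + I = P(1 + rt) = $52,800.00


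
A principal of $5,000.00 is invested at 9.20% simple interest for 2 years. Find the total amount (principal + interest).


Total amount formula: A = P(1 + rt) = P + P·r·t
Interest: I = P × r × t = $5,000.00 × 0.092 × 2 = $920.00
A = P + I = $5,000.00 + $920.00 = $5,920.00

A = P + I = P(1 + rt) = $5,920.00


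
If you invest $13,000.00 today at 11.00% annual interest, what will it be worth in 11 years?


Future value formula: FV = PV × (1 + r)^t
FV = $13,000.00 × (1 + 0.11)^11
FV = $13,000.00 × 3.151757
FV = $40,972.84

FV = PV × (1 + r)^t = $40,972.84


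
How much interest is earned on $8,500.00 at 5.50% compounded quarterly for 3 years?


Compound interest earned = final amount − principal.
A = P(1 + r/n)^(nt) = $8,500.00 × (1 + 0.055/4)^(4 × 3) = $10,013.58
Interest = A − P = $10,013.58 − $8,500.00 = $1,513.58

Interest = A - P = $1,513.58


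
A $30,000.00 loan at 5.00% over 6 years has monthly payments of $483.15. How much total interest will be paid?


Total paid over the life of the loan = PMT × n.
Total paid = $483.15 × 72 = $34,786.80
Total interest = total paid − principal = $34,786.80 − $30,000.00 = $4,786.80

Total interest = (PMT × n) - PV = $4,786.80


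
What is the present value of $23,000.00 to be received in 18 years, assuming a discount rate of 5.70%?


Present value formula: PV = FV / (1 + r)^t
PV = $23,000.00 / (1 + 0.057)^18
PV = $23,000.00 / 2.712375
PV = $8,479.65

PV = FV / (1 + r)^t = $8,479.65


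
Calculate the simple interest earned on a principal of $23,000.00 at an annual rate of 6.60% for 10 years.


Simple interest formula: I = P × r × t
I = $23,000.00 × 0.066 × 10
I = $15,180.00

I = P × r × t = $15,180.00


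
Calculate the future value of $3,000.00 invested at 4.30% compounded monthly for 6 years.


Compound interest formula: A = P(1 + r/n)^(nt)
A = $3,000.00 × (1 + 0.043/12)^(12 × 6)
Growth factor: (1 + 0.043/12)^72 = 1.293742
A = $3,000.00 × 1.293742
A = $3,881.23

A = P(1 + r/n)^(nt) = $3,881.23


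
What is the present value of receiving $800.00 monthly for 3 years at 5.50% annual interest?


Present value of an ordinary annuity: PV = PMT × (1 − (1 + r)^(−n)) / r
Monthly rate r = 0.055/12 ≈ 0.00458333, n = 36
PV = $800.00 × (1 − (1 + 0.055/12)^(−36)) / (0.055/12)
PV = $800.00 × 33.117077
PV = $26,493.66

PV = PMT × (1-(1+r)^(-n))/r = $26,493.66


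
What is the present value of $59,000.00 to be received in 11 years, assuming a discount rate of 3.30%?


Present value formula: PV = FV / (1 + r)^t
PV = $59,000.00 / (1 + 0.033)^11
PV = $59,000.00 / 1.42923465
PV = $41,280.84

PV = FV / (1 + r)^t = $41,280.84


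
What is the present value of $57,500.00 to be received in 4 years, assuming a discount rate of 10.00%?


Present value formula: PV = FV / (1 + r)^t
PV = $57,500.00 / (1 + 0.1)^4
PV = $57,500.00 / 1.464100
PV = $39,273.27

PV = FV / (1 + r)^t = $39,273.27


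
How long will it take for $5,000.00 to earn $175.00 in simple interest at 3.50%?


Rearrange the simple interest formula for t:
I = P × r × t  ⇒  t = I / (P × r)
t = $175.00 / ($5,000.00 × 0.035)
t = 1

t = I/(P×r) = 1 year


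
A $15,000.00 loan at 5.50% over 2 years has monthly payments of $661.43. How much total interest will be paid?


Total paid over the life of the loan = PMT × n.
Total paid = $661.43 × 24 = $15,874.32
Total interest = total paid − principal = $15,874.32 − $15,000.00 = $874.32

Total interest = (PMT × n) - PV = $874.32


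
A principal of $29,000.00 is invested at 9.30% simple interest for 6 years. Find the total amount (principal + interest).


Total amount formula: A = P(1 + rt) = P + P·r·t
Interest: I = P × r × t = $29,000.00 × 0.093 × 6 = $16,182.00
A = P + I = $29,000.00 + $16,182.00 = $45,182.00

A = P + I = P(1 + rt) = $45,182.00


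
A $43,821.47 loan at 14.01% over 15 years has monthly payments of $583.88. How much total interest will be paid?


Total paid over the life of the loan = PMT × n.
Total paid = $583.88 × 180 = $105,098.40
Total interest = total paid − principal = $105,098.40 − $43,821.47 = $61,276.93

Total interest = (PMT × n) - PV = $61,276.93


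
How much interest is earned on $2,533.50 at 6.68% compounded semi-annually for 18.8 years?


Compound interest earned = final amount − principal.
A = P(1 + r/n)^(nt) = $2,533.50 × (1 + 0.0668/2)^(2 × 18.8) = $8,713.95
Interest = A − P = $8,713.95 − $2,533.50 = $6,180.45

Interest = A - P = $6,180.45


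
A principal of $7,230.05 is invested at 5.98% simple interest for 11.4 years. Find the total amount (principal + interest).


Total amount formula: A = P(1 + rt) = P + P·r·t
Interest: I = P × r × t = $7,230.05 × 0.0598 × 11.4 = $4,928.87
A = P + I = $7,230.05 + $4,928.87 = $12,158.92

A = P + I = P(1 + rt) = $12,158.92


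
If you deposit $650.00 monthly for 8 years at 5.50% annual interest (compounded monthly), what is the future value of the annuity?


Future value of an ordinary annuity: FV = PMT × ((1 + r)^n − 1) / r
Monthly rate r = 0.055/12 ≈ 0.00458333, n = 96
FV = $650.00 × ((1 + 0.055/12)^96 − 1) / (0.055/12)
FV = $650.00 × 120.250282
FV = $78,162.68

FV = PMT × ((1+r)^n - 1)/r = $78,162.68


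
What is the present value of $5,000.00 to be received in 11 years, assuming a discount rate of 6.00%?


Present value formula: PV = FV / (1 + r)^t
PV = $5,000.00 / (1 + 0.06)^11
PV = $5,000.00 / 1.898299
PV = $2,633.94

PV = FV / (1 + r)^t = $2,633.94


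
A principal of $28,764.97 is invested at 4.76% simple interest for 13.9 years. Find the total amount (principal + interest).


Total amount formula: A = P(1 + rt) = P + P·r·t
Interest: I = P × r × t = $28,764.97 × 0.0476 × 13.9 = $19,032.05
A = P + I = $28,764.97 + $19,032.05 = $47,797.02

A = P + I = P(1 + rt) = $47,797.02


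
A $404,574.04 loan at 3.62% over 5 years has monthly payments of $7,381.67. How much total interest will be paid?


Total paid over the life of the loan = PMT × n.
Total paid = $7,381.67 × 60 = $442,900.20
Total interest = total paid − principal = $442,900.20 − $404,574.04 = $38,326.16

Total interest = (PMT × n) - PV = $38,326.16


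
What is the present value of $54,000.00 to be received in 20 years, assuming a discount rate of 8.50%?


Present value formula: PV = FV / (1 + r)^t
PV = $54,000.00 / (1 + 0.085)^20
PV = $54,000.00 / 5.11204612
PV = $10,563.28

PV = FV / (1 + r)^t = $10,563.28


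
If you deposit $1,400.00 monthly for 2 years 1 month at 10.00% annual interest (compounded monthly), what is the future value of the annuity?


Future value of an ordinary annuity: FV = PMT × ((1 + r)^n − 1) / r
Monthly rate r = 0.1/12 ≈ 0.00833333, n = 25
FV = $1,400.00 × ((1 + 0.1/12)^25 − 1) / (0.1/12)
FV = $1,400.00 × 27.667306
FV = $38,734.23

FV = PMT × ((1+r)^n - 1)/r = $38,734.23


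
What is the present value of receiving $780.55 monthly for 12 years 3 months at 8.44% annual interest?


Present value of an ordinary annuity: PV = PMT × (1 − (1 + r)^(−n)) / r
Monthly rate r = 0.0844/12 ≈ 0.00703333, n = 147
PV = $780.55 × (1 − (1 + 0.0844/12)^(−147)) / (0.0844/12)
PV = $780.55 × 91.435077
PV = $71,369.65

PV = PMT × (1-(1+r)^(-n))/r = $71,369.65


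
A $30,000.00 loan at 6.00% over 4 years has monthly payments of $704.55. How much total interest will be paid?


Total paid over the life of the loan = PMT × n.
Total paid = $704.55 × 48 = $33,818.40
Total interest = total paid − principal = $33,818.40 − $30,000.00 = $3,818.40

Total interest = (PMT × n) - PV = $3,818.40


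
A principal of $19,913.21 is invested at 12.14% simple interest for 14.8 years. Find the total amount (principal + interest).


Total amount formula: A = P(1 + rt) = P + P·r·t
Interest: I = P × r × t = $19,913.21 × 0.1214 × 14.8 = $35,778.46
A = P + I = $19,913.21 + $35,778.46 = $55,691.67

A = P + I = P(1 + rt) = $55,691.67


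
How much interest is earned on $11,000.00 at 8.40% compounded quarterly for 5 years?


Compound interest earned = final amount − principal.
A = P(1 + r/n)^(nt) = $11,000.00 × (1 + 0.084/4)^(4 × 5) = $16,668.92
Interest = A − P = $16,668.92 − $11,000.00 = $5,668.92

Interest = A - P = $5,668.92


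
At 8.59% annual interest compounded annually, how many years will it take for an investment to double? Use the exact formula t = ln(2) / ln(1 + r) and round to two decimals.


Doubling condition: (1 + r)^t = 2
Take ln of both sides: t × ln(1 + r) = ln(2)
t = ln(2) / ln(1 + r)
t = 0.693147 / 0.082409
t = 8.41

t = ln(2) / ln(1 + r) = 8.41 years


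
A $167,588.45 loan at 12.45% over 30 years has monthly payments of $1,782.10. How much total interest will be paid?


Total paid over the life of the loan = PMT × n.
Total paid = $1,782.10 × 360 = $641,556.00
Total interest = total paid − principal = $641,556.00 − $167,588.45 = $473,967.55

Total interest = (PMT × n) - PV = $473,967.55


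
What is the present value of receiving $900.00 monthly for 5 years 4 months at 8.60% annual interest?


Present value of an ordinary annuity: PV = PMT × (1 − (1 + r)^(−n)) / r
Monthly rate r = 0.086/12 ≈ 0.00716667, n = 64
PV = $900.00 × (1 − (1 + 0.086/12)^(−64)) / (0.086/12)
PV = $900.00 × 51.186871
PV = $46,068.18

PV = PMT × (1-(1+r)^(-n))/r = $46,068.18


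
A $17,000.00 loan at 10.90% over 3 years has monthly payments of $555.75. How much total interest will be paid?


Total paid over the life of the loan = PMT × n.
Total paid = $555.75 × 36 = $20,007.00
Total interest = total paid − principal = $20,007.00 − $17,000.00 = $3,007.00

Total interest = (PMT × n) - PV = $3,007.00


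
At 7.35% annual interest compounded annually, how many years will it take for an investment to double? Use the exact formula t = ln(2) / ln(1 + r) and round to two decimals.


Doubling condition: (1 + r)^t = 2
Take ln of both sides: t × ln(1 + r) = ln(2)
t = ln(2) / ln(1 + r)
t = 0.693147 / 0.070924
t = 9.77

t = ln(2) / ln(1 + r) = 9.77 years


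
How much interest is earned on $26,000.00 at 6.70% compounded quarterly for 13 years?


Compound interest earned = final amount − principal.
A = P(1 + r/n)^(nt) = $26,000.00 × (1 + 0.067/4)^(4 × 13) = $61,675.23
Interest = A − P = $61,675.23 − $26,000.00 = $35,675.23

Interest = A - P = $35,675.23


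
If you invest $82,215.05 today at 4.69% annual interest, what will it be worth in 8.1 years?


Future value formula: FV = PV × (1 + r)^t
FV = $82,215.05 × (1 + 0.0469)^8.1
FV = $82,215.05 × 1.4495464
FV = $119,174.53

FV = PV × (1 + r)^t = $119,174.53


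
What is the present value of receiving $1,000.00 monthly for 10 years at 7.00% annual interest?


Present value of an ordinary annuity: PV = PMT × (1 − (1 + r)^(−n)) / r
Monthly rate r = 0.07/12 ≈ 0.00583333, n = 120
PV = $1,000.00 × (1 − (1 + 0.07/12)^(−120)) / (0.07/12)
PV = $1,000.00 × 86.126354
PV = $86,126.35

PV = PMT × (1-(1+r)^(-n))/r = $86,126.35


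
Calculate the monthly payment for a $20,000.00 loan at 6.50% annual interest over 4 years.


Loan payment formula: PMT = PV × r / (1 − (1 + r)^(−n))
Monthly rate r = 0.065/12 ≈ 0.00541667, n = 48 months
Denominator: 1 − (1 + 0.065/12)^(−48) = 0.228407
PMT = $20,000.00 × (0.065/12) / 0.228407
PMT = $474.30 per month

PMT = PV × r / (1-(1+r)^(-n)) = $474.30/month


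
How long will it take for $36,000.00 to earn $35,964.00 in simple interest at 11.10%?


Rearrange the simple interest formula for t:
I = P × r × t  ⇒  t = I / (P × r)
t = $35,964.00 / ($36,000.00 × 0.111)
t = 9

t = I/(P×r) = 9 years


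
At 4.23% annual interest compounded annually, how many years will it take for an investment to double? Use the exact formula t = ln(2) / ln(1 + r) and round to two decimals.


Doubling condition: (1 + r)^t = 2
Take ln of both sides: t × ln(1 + r) = ln(2)
t = ln(2) / ln(1 + r)
t = 0.693147 / 0.041430
t = 16.73

t = ln(2) / ln(1 + r) = 16.73 years


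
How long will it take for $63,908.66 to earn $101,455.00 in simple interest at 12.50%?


Rearrange the simple interest formula for t:
I = P × r × t  ⇒  t = I / (P × r)
t = $101,455.00 / ($63,908.66 × 0.125)
t = 12.7

t = I/(P×r) = 12.7 years


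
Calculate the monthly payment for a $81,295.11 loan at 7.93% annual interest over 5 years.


Loan payment formula: PMT = PV × r / (1 − (1 + r)^(−n))
Monthly rate r = 0.0793/12 ≈ 0.00660833, n = 60 months
Denominator: 1 − (1 + 0.0793/12)^(−60) = 0.326452
PMT = $81,295.11 × (0.0793/12) / 0.326452
PMT = $1,645.65 per month

PMT = PV × r / (1-(1+r)^(-n)) = $1,645.65/month


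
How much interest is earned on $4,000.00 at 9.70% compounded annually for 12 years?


Compound interest earned = final amount − principal.
A = P(1 + r/n)^(nt) = $4,000.00 × (1 + 0.097/1)^(1 × 12) = $12,148.97
Interest = A − P = $12,148.97 − $4,000.00 = $8,148.97

Interest = A - P = $8,148.97


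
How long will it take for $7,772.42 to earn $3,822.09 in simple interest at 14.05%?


Rearrange the simple interest formula for t:
I = P × r × t  ⇒  t = I / (P × r)
t = $3,822.09 / ($7,772.42 × 0.1405)
t = 3.5

t = I/(P×r) = 3.5 years


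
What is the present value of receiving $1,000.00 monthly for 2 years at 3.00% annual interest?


Present value of an ordinary annuity: PV = PMT × (1 − (1 + r)^(−n)) / r
Monthly rate r = 0.03/12 = 0.0025, n = 24
PV = $1,000.00 × (1 − (1 + 0.03/12)^(−24)) / (0.03/12)
PV = $1,000.00 × 23.265980
PV = $23,265.98

PV = PMT × (1-(1+r)^(-n))/r = $23,265.98


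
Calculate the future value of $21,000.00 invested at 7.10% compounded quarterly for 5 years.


Compound interest formula: A = P(1 + r/n)^(nt)
A = $21,000.00 × (1 + 0.071/4)^(4 × 5)
Growth factor: (1 + 0.071/4)^20 = 1.4217467
A = $21,000.00 × 1.4217467
A = $29,856.68

A = P(1 + r/n)^(nt) = $29,856.68


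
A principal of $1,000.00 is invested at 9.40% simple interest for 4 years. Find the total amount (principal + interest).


Total amount formula: A = P(1 + rt) = P + P·r·t
Interest: I = P × r × t = $1,000.00 × 0.094 × 4 = $376.00
A = P + I = $1,000.00 + $376.00 = $1,376.00

A = P + I = P(1 + rt) = $1,376.00


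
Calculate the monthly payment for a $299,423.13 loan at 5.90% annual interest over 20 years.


Loan payment formula: PMT = PV × r / (1 − (1 + r)^(−n))
Monthly rate r = 0.059/12 ≈ 0.00491667, n = 240 months
Denominator: 1 − (1 + 0.059/12)^(−240) = 0.691832
PMT = $299,423.13 × (0.059/12) / 0.691832
PMT = $2,127.92 per month

PMT = PV × r / (1-(1+r)^(-n)) = $2,127.92/month


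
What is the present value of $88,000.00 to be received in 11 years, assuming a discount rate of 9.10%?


Present value formula: PV = FV / (1 + r)^t
PV = $88,000.00 / (1 + 0.091)^11
PV = $88,000.00 / 2.606587
PV = $33,760.62

PV = FV / (1 + r)^t = $33,760.62


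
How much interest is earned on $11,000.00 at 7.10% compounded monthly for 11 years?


Compound interest earned = final amount − principal.
A = P(1 + r/n)^(nt) = $11,000.00 × (1 + 0.071/12)^(12 × 11) = $23,964.99
Interest = A − P = $23,964.99 − $11,000.00 = $12,964.99

Interest = A - P = $12,964.99


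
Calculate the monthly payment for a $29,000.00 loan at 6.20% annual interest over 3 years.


Loan payment formula: PMT = PV × r / (1 − (1 + r)^(−n))
Monthly rate r = 0.062/12 ≈ 0.00516667, n = 36 months
Denominator: 1 − (1 + 0.062/12)^(−36) = 0.169329
PMT = $29,000.00 × (0.062/12) / 0.169329
PMT = $884.87 per month

PMT = PV × r / (1-(1+r)^(-n)) = $884.87/month


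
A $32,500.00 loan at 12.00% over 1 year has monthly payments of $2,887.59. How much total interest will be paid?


Total paid over the life of the loan = PMT × n.
Total paid = $2,887.59 × 12 = $34,651.08
Total interest = total paid − principal = $34,651.08 − $32,500.00 = $2,151.08

Total interest = (PMT × n) - PV = $2,151.08


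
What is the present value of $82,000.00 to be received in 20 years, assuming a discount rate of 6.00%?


Present value formula: PV = FV / (1 + r)^t
PV = $82,000.00 / (1 + 0.06)^20
PV = $82,000.00 / 3.207135
PV = $25,567.99

PV = FV / (1 + r)^t = $25,567.99


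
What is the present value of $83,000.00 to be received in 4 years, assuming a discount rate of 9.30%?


Present value formula: PV = FV / (1 + r)^t
PV = $83,000.00 / (1 + 0.093)^4
PV = $83,000.00 / 1.4271862
PV = $58,156.39

PV = FV / (1 + r)^t = $58,156.39


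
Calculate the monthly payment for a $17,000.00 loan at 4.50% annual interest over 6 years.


Loan payment formula: PMT = PV × r / (1 − (1 + r)^(−n))
Monthly rate r = 0.045/12 = 0.00375, n = 72 months
Denominator: 1 − (1 + 0.045/12)^(−72) = 0.236235
PMT = $17,000.00 × (0.045/12) / 0.236235
PMT = $269.86 per month

PMT = PV × r / (1-(1+r)^(-n)) = $269.86/month


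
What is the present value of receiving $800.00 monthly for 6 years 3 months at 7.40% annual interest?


Present value of an ordinary annuity: PV = PMT × (1 − (1 + r)^(−n)) / r
Monthly rate r = 0.074/12 ≈ 0.00616667, n = 75
PV = $800.00 × (1 − (1 + 0.074/12)^(−75)) / (0.074/12)
PV = $800.00 × 59.902320
PV = $47,921.86

PV = PMT × (1-(1+r)^(-n))/r = $47,921.86


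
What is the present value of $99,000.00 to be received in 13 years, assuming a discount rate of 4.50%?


Present value formula: PV = FV / (1 + r)^t
PV = $99,000.00 / (1 + 0.045)^13
PV = $99,000.00 / 1.7721961
PV = $55,862.89

PV = FV / (1 + r)^t = $55,862.89


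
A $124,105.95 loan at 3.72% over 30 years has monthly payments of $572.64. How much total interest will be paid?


Total paid over the life of the loan = PMT × n.
Total paid = $572.64 × 360 = $206,150.40
Total interest = total paid − principal = $206,150.40 − $124,105.95 = $82,044.45

Total interest = (PMT × n) - PV = $82,044.45


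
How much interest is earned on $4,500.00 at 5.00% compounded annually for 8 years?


Compound interest earned = final amount − principal.
A = P(1 + r/n)^(nt) = $4,500.00 × (1 + 0.05/1)^(1 × 8) = $6,648.55
Interest = A − P = $6,648.55 − $4,500.00 = $2,148.55

Interest = A - P = $2,148.55
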